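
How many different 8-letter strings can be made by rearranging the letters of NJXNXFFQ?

5040

The 8 letters of NJXNXFFQ have repeats: F appearing twice, N appearing twice, and X appearing twice.
So there are 8! / (2!·2!·2!) = 5040 distinguishable arrangements.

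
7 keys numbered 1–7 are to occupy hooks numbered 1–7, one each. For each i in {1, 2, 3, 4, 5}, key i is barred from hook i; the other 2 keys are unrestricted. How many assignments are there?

Let Aᵢ (for 1 ≤ i ≤ 5) be the placements that put key i in its forbidden hook. Any j of these fix j positions, leaving (7−j)! ways to fill the rest, and there are C(5,j) ways to pick which j.
By inclusion–exclusion, the number of valid placements is Σ_{j=0}^{5} (−1)^j C(5,j)·(7−j)!.
Computing: 5040 − 3600 + 1200 − 240 + 30 − 2 = 2428.

2428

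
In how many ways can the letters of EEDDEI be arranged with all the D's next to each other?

20

Treat the 2 copies of D as a single block. The multiset to arrange is then {DD, E, E, E, I}, 5 items in all.
That gives (5)!/(3!) = 20 arrangements.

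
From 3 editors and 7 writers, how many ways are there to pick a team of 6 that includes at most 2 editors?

Split by how many editors are chosen (0 through 2).
Sum: C(3,0)·C(7,6) + C(3,1)·C(7,5) + C(3,2)·C(7,4) = 7 + 63 + 105 = 175.

175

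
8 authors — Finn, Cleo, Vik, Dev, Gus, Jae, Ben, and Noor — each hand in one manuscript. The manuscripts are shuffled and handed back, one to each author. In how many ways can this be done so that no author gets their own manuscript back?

14833

Count assignments avoiding every fixed point. For any j of the 8 authors fixed to their own manuscript, the other 8−j can be arranged in (8−j)! ways.
By inclusion–exclusion this is Σ_{j=0}^{8} (−1)^j C(8,j)·(8−j)!.
Computing: 40320 − 40320 + 20160 − 6720 + 1680 − 336 + 56 − 8 + 1 = 14833.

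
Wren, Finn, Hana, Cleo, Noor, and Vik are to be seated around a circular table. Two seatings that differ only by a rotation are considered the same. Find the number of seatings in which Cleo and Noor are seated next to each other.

48

Treat {Cleo, Noor} as one unit (2 internal orders) and seat the resulting 5 units around the table: (4)! circular arrangements.
So 2 × (4)! = 2 × 24 = 48.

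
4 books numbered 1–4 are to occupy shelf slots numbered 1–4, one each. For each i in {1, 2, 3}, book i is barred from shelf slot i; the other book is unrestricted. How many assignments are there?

Let Aᵢ (for i ∈ {1, 2, 3}) be the placements that put book i in its forbidden shelf slot. Any j of these fix j positions, leaving (4−j)! ways to fill the rest, and there are C(3,j) ways to pick which j.
By inclusion–exclusion, the number of valid placements is Σ_{j=0}^{3} (−1)^j C(3,j)·(4−j)!.
Computing: 24 − 18 + 6 − 1 = 11.

11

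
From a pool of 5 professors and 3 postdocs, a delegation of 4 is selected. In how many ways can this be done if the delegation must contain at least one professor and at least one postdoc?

65

Unrestricted: C(8,4) = 70 ways to pick any 4 of the 8.
Subtract selections that omit an entire group: no professors → C(3,4) = 0; no postdocs → C(5,4) = 5.
Both groups omitted at once is impossible, so 70 − 5 = 65.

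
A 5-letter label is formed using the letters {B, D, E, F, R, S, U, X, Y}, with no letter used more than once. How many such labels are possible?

15120

Choose and order 5 of the 9 symbols: the first letter has 9 options, the next 8, and so on down to 5.
9 × 8 × 7 × 6 × 5 = 15120.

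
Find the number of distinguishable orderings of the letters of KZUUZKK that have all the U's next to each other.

60

Treat the 2 copies of U as a single block. The multiset to arrange is then {UU, K, K, K, Z, Z}, 6 items in all.
That gives (6)!/(3!·2!) = 60 arrangements.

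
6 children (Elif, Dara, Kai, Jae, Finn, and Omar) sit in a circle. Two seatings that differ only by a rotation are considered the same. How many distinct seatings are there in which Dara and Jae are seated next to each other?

48

Treat {Dara, Jae} as one unit (2 internal orders) and seat the resulting 5 units around the table: (4)! circular arrangements.
So 2 × (4)! = 2 × 24 = 48.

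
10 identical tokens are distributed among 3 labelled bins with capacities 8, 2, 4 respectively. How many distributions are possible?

12

By stars and bars, unrestricted non-negative solutions to x_1+…+x_3 = 10 number C(10+2,2) = 66.
Subtract solutions that violate a single cap (substitute x_i' = x_i − (cap_i+1)): x_1 ≥ 9 gives C(3,2) = 3; x_2 ≥ 3 gives C(9,2) = 36; x_3 ≥ 5 gives C(7,2) = 21. Together 60.
Add back pairs where two caps are both exceeded: 0 + 0 + 6 = 6.
By inclusion–exclusion the count is 66 − 60 + 6 = 12.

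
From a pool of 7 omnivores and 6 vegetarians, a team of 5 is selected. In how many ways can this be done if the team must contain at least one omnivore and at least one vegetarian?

With no constraint there are C(13,5) = 1287 possible selections.
Subtract selections that omit an entire group: no omnivores → C(6,5) = 6; no vegetarians → C(7,5) = 21.
Both groups omitted at once is impossible, so 1287 − 27 = 1260.

1260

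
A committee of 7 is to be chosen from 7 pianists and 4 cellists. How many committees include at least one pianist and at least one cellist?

329

Unrestricted: C(11,7) = 330 ways to pick any 7 of the 11.
Subtract selections that omit an entire group: no pianists → C(4,7) = 0; no cellists → C(7,7) = 1.
Both groups omitted at once is impossible, so 330 − 1 = 329.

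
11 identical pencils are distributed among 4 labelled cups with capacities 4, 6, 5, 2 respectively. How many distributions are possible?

By stars and bars, unrestricted non-negative solutions to x_1+…+x_4 = 11 number C(11+3,3) = 364.
Subtract solutions that violate a single cap (substitute x_i' = x_i − (cap_i+1)): x_1 ≥ 5 gives C(9,3) = 84; x_2 ≥ 7 gives C(7,3) = 35; x_3 ≥ 6 gives C(8,3) = 56; x_4 ≥ 3 gives C(11,3) = 165. Together 340.
Add back pairs where two caps are both exceeded: 0 + 1 + 20 + 0 + 4 + 10 = 35.
By inclusion–exclusion the count is 364 − 340 + 35 = 59.

59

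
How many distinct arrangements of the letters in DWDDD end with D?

Fix D in the last position and arrange the remaining 4 letters.
Those 4 letters have D appearing 3 times, giving (4)!/(3!) = 4.

4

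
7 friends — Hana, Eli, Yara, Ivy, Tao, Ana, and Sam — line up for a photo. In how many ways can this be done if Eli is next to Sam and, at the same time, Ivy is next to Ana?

Treat {Eli,Sam} as one block (2 orders) and {Ivy,Ana} as another (2 orders).
That leaves 5 units to arrange: 2 × 2 × 5! = 4 × 120 = 480.

480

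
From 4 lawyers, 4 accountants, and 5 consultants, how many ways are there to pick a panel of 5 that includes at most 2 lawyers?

1134

Split by how many lawyers are chosen (0 through 2).
Sum: C(4,0)·C(9,5) + C(4,1)·C(9,4) + C(4,2)·C(9,3) = 126 + 504 + 504 = 1134.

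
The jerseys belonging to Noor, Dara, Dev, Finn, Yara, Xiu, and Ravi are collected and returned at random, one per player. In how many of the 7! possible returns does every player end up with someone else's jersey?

This is the derangement count D_7: permutations of 7 items with no fixed point.
By inclusion–exclusion this is Σ_{j=0}^{7} (−1)^j C(7,j)·(7−j)!.
Computing: 5040 − 5040 + 2520 − 840 + 210 − 42 + 7 − 1 = 1854.

1854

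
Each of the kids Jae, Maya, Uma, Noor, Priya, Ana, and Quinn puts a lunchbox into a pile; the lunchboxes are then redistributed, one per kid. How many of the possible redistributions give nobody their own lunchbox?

This is the derangement count D_7: permutations of 7 items with no fixed point.
By inclusion–exclusion this is Σ_{j=0}^{7} (−1)^j C(7,j)·(7−j)!.
Computing: 5040 − 5040 + 2520 − 840 + 210 − 42 + 7 − 1 = 1854.

1854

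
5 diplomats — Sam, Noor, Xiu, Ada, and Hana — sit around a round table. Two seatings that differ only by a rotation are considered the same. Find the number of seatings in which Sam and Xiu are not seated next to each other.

12

Without the restriction there are (4)! = 24 seatings.
Seatings with Sam beside Xiu: treat them as a block with 2 internal orders, giving 2 × (3)! = 12.
Subtracting, 24 − 12 = 12.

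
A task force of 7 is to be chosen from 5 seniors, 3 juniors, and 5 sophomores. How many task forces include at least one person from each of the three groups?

Total 7-person selections from all 13: C(13,7) = 1716.
Selections missing a whole group: no seniors → C(8,7) = 8; no juniors → C(10,7) = 120; no sophomores → C(8,7) = 8.
Add back selections omitting two groups (i.e. drawn from a single group): C(5,7) + C(3,7) + C(5,7) = 0.
By inclusion–exclusion: 1716 − 136 + 0 = 1580.

1580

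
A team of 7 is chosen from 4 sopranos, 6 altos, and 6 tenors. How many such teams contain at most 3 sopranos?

Split by how many sopranos are chosen (0 through 3).
Sum: C(4,0)·C(12,7) + C(4,1)·C(12,6) + C(4,2)·C(12,5) + C(4,3)·C(12,4) = 792 + 3696 + 4752 + 1980 = 11220.

11220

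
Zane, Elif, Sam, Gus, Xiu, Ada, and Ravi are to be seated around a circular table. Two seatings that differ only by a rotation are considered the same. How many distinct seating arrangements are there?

Seat Zane anywhere (absorbing the rotational symmetry), then permute the other 6: (6)! = 720.

720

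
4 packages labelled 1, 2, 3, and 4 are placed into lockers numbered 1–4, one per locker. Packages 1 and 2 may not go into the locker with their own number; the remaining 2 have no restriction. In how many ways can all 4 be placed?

Let Aᵢ (for i ∈ {1, 2}) be the placements that put package i in its forbidden locker. Any j of these fix j positions, leaving (4−j)! ways to fill the rest, and there are C(2,j) ways to pick which j.
By inclusion–exclusion, the number of valid placements is Σ_{j=0}^{2} (−1)^j C(2,j)·(4−j)!.
Computing: 24 − 12 + 2 = 14.

14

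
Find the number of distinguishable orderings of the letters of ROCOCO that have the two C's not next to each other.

40

Total arrangements of ROCOCO: 6!/(3!·2!) = 60.
Arrangements with the C's together: treat CC as one letter, giving (5)!/(3!) = 20.
Subtracting, 60 − 20 = 40 arrangements keep the C's apart.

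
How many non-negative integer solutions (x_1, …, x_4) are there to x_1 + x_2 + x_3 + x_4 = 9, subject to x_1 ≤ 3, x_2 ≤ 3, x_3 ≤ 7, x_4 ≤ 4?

Ignoring the caps, the number of non-negative solutions to x_1+…+x_4 = 9 is C(12,3) = 220.
Subtract solutions that violate a single cap (substitute x_i' = x_i − (cap_i+1)): x_1 ≥ 4 gives C(8,3) = 56; x_2 ≥ 4 gives C(8,3) = 56; x_3 ≥ 8 gives C(4,3) = 4; x_4 ≥ 5 gives C(7,3) = 35. Together 151.
Add back pairs where two caps are both exceeded: 4 + 0 + 1 + 0 + 1 + 0 = 6.
By inclusion–exclusion the count is 220 − 151 + 6 = 75.

75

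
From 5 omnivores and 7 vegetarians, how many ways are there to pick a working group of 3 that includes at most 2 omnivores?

Split by how many omnivores are chosen (0 through 2).
Sum: C(5,0)·C(7,3) + C(5,1)·C(7,2) + C(5,2)·C(7,1) = 35 + 105 + 70 = 210.

210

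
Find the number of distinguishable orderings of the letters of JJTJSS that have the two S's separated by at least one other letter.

There are 6!/(3!·2!) = 60 arrangements of JJTJSS in total.
Arrangements with the S's together: treat SS as one letter, giving (5)!/(3!) = 20.
Hence 60 − 20 = 40.

40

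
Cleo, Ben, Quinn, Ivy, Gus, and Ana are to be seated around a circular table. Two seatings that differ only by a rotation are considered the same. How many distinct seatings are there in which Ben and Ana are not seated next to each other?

72

Without the restriction there are (5)! = 120 seatings.
Seatings with Ben beside Ana: treat them as a block with 2 internal orders, giving 2 × (4)! = 48.
Subtracting, 120 − 48 = 72.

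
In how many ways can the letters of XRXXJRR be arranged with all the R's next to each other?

Treat the 3 copies of R as a single block. The multiset to arrange is then {RRR, J, X, X, X}, 5 items in all.
That gives (5)!/(3!) = 20 arrangements.

20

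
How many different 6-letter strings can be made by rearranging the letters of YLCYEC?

180

YLCYEC has 6 letters with C appearing twice and Y appearing twice.
So there are 6! / (2!·2!) = 180 distinguishable arrangements.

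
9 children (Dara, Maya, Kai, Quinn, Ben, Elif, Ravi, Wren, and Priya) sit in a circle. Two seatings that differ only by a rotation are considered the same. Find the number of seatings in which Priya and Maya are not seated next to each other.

Without the restriction there are (8)! = 40320 seatings.
Seatings with Priya beside Maya: treat them as a block with 2 internal orders, giving 2 × (7)! = 10080.
Subtracting, 40320 − 10080 = 30240.

30240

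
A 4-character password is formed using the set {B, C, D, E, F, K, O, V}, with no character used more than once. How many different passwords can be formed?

1680

Choose and order 4 of the 8 symbols: the first character has 8 options, the next 7, then 6, 5.
8 × 7 × 6 × 5 = 1680.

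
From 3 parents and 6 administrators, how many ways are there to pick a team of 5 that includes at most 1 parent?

51

Split by how many parents are chosen (0 through 1).
Sum: C(3,0)·C(6,5) + C(3,1)·C(6,4) = 6 + 45 = 51.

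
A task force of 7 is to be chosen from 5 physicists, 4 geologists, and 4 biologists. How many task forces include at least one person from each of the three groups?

With no constraint there are C(13,7) = 1716 possible selections.
Selections missing a whole group: no physicists → C(8,7) = 8; no geologists → C(9,7) = 36; no biologists → C(9,7) = 36.
Add back selections omitting two groups (i.e. drawn from a single group): C(5,7) + C(4,7) + C(4,7) = 0.
By inclusion–exclusion: 1716 − 80 + 0 = 1636.

1636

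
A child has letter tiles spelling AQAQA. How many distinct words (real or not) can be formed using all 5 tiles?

10

Letter multiplicities in AQAQA: A×3, Q×2.
Dividing 5! = 120 by 3!·2! = 12 for the repeated letters gives 10.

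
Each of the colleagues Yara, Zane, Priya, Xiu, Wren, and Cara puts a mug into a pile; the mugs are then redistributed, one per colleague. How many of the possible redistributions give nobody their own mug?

Let Aᵢ be the assignments in which colleague i gets their own mug. We want the size of the complement of A₁∪…∪A_6.
By inclusion–exclusion this is Σ_{j=0}^{6} (−1)^j C(6,j)·(6−j)!.
Computing: 720 − 720 + 360 − 120 + 30 − 6 + 1 = 265.

265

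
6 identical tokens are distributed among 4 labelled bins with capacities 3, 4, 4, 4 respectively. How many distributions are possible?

Without the upper bounds there are C(9,3) = 84 ways to split 6 among 4 bins.
Subtract solutions that violate a single cap (substitute x_i' = x_i − (cap_i+1)): x_1 ≥ 4 gives C(5,3) = 10; x_2 ≥ 5 gives C(4,3) = 4; x_3 ≥ 5 gives C(4,3) = 4; x_4 ≥ 5 gives C(4,3) = 4. Together 22.
No two caps can be exceeded simultaneously, so the pair terms are all 0.
By inclusion–exclusion the count is 84 − 22 + 0 = 62.

62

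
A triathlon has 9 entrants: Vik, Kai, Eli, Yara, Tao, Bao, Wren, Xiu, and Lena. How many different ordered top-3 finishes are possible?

504

This is an ordered selection of 3 from 9: P(9,3).
That gives 9 × 8 × 7 = 504.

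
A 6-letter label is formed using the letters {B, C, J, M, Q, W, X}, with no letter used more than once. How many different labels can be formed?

This is a permutation of 6 out of 7: P(7,6) = 7!/1!.
That product is 7 × 6 × 5 × 4 × 3 × 2 = 5040.

5040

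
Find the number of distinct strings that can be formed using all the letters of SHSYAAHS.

1680

Letter multiplicities in SHSYAAHS: A×2, H×2, S×3, Y×1.
So there are 8! / (3!·2!·2!) = 1680 distinguishable arrangements.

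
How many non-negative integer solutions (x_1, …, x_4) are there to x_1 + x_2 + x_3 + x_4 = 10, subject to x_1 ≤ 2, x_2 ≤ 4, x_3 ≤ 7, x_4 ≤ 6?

91

By stars and bars, unrestricted non-negative solutions to x_1+…+x_4 = 10 number C(10+3,3) = 286.
Subtract solutions that violate a single cap (substitute x_i' = x_i − (cap_i+1)): x_1 ≥ 3 gives C(10,3) = 120; x_2 ≥ 5 gives C(8,3) = 56; x_3 ≥ 8 gives C(5,3) = 10; x_4 ≥ 7 gives C(6,3) = 20. Together 206.
Add back pairs where two caps are both exceeded: 10 + 0 + 1 + 0 + 0 + 0 = 11.
By inclusion–exclusion the count is 286 − 206 + 11 = 91.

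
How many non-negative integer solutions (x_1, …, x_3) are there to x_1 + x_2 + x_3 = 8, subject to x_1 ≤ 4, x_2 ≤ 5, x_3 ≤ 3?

Without the upper bounds there are C(10,2) = 45 ways to split 8 among 3 variables.
Subtract solutions that violate a single cap (substitute x_i' = x_i − (cap_i+1)): x_1 ≥ 5 gives C(5,2) = 10; x_2 ≥ 6 gives C(4,2) = 6; x_3 ≥ 4 gives C(6,2) = 15. Together 31.
No two caps can be exceeded simultaneously, so the pair terms are all 0.
By inclusion–exclusion the count is 45 − 31 + 0 = 14.

14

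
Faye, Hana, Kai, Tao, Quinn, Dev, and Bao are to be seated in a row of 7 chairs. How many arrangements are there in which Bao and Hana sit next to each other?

Place the 5 others and the Bao-Hana pair as 6 objects in a line; the pair has 2 internal arrangements.
So the count is 2·(6)! = 1440.

1440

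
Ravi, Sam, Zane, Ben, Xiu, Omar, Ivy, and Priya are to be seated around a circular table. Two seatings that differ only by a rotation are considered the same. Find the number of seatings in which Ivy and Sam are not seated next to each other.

3600

All circular seatings of 8 people number (7)! = 5040.
Seatings with Ivy beside Sam: treat them as a block with 2 internal orders, giving 2 × (6)! = 1440.
Subtracting, 5040 − 1440 = 3600.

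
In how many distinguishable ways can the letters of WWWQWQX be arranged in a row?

WWWQWQX has 7 letters with Q appearing twice and W appearing 4 times.
So there are 7! / (4!·2!) = 105 distinguishable arrangements.

105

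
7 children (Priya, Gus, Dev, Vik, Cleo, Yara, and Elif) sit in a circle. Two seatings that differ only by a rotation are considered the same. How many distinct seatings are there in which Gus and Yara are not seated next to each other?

480

Without the restriction there are (6)! = 720 seatings.
Those with Gus next to Yara: fuse the pair into one unit and seat 6 units around a circle — 2·(5)! = 240.
Subtracting, 720 − 240 = 480.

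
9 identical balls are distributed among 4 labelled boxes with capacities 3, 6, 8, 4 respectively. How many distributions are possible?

119

Without the upper bounds there are C(12,3) = 220 ways to split 9 among 4 boxes.
Subtract solutions that violate a single cap (substitute x_i' = x_i − (cap_i+1)): x_1 ≥ 4 gives C(8,3) = 56; x_2 ≥ 7 gives C(5,3) = 10; x_3 ≥ 9 gives C(3,3) = 1; x_4 ≥ 5 gives C(7,3) = 35. Together 102.
Add back pairs where two caps are both exceeded: 0 + 0 + 1 + 0 + 0 + 0 = 1.
By inclusion–exclusion the count is 220 − 102 + 1 = 119.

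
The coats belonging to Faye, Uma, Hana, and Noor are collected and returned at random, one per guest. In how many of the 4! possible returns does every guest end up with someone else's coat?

9

This is the derangement count D_4: permutations of 4 items with no fixed point.
By inclusion–exclusion this is Σ_{j=0}^{4} (−1)^j C(4,j)·(4−j)!.
Computing: 24 − 24 + 12 − 4 + 1 = 9.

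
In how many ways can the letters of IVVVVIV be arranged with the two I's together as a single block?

6

Treat the 2 copies of I as a single block. The multiset to arrange is then {II, V, V, V, V, V}, 6 items in all.
That gives (6)!/(5!) = 6 arrangements.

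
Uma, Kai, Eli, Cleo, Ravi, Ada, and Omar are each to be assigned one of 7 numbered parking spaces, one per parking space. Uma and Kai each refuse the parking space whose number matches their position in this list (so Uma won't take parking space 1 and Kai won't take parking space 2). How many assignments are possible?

3720

Let Aᵢ (for i ∈ {1, 2}) be the placements that put person i in their forbidden parking space. Any j of these fix j positions, leaving (7−j)! ways to fill the rest, and there are C(2,j) ways to pick which j.
By inclusion–exclusion, the number of valid placements is Σ_{j=0}^{2} (−1)^j C(2,j)·(7−j)!.
Computing: 5040 − 1440 + 120 = 3720.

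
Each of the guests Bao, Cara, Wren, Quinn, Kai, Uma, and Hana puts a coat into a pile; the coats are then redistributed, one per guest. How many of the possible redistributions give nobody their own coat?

This is the derangement count D_7: permutations of 7 items with no fixed point.
By inclusion–exclusion this is Σ_{j=0}^{7} (−1)^j C(7,j)·(7−j)!.
Computing: 5040 − 5040 + 2520 − 840 + 210 − 42 + 7 − 1 = 1854.

1854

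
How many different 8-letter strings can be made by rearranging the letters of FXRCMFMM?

3360

Letter multiplicities in FXRCMFMM: C×1, F×2, M×3, R×1, X×1.
The number of distinct arrangements is 8!/(3!·2!) = 40320/12 = 3360.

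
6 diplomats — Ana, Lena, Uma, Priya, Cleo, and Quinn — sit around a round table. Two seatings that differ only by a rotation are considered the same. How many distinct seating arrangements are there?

120

Around a circle, 6 distinct people have 6!/6 = (5)! = 120 rotationally distinct seatings.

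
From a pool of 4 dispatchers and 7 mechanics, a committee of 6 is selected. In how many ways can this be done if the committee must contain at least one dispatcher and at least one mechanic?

Unrestricted: C(11,6) = 462 ways to pick any 6 of the 11.
Subtract selections that omit an entire group: no dispatchers → C(7,6) = 7; no mechanics → C(4,6) = 0.
Both groups omitted at once is impossible, so 462 − 7 = 455.

455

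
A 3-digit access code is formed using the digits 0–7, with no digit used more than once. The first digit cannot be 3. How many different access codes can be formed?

The first digit has 8−1 = 7 choices (anything except 3).
The remaining 2 digits are filled from the other 7 symbols without repetition: 7 × 6 = 42.
Total: 7 × 42 = 294.

294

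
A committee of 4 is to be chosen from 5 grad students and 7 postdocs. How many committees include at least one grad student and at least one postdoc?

Unrestricted: C(12,4) = 495 ways to pick any 4 of the 12.
Subtract selections that omit an entire group: no grad students → C(7,4) = 35; no postdocs → C(5,4) = 5.
Both groups omitted at once is impossible, so 495 − 40 = 455.

455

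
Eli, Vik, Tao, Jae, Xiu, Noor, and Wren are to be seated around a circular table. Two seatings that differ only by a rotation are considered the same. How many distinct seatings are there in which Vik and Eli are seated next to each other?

Glue Vik and Eli into a block (2 internal orders). Seating 6 units around a circle gives (5)! arrangements.
So 2 × (5)! = 2 × 120 = 240.

240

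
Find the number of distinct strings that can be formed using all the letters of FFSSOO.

90

The 6 letters of FFSSOO have repeats: F appearing twice, O appearing twice, and S appearing twice.
Dividing 6! = 720 by 2!·2!·2! = 8 for the repeated letters gives 90.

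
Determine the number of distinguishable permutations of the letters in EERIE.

EERIE has 5 letters with E appearing 3 times.
So there are 5! / (3!) = 20 distinguishable arrangements.

20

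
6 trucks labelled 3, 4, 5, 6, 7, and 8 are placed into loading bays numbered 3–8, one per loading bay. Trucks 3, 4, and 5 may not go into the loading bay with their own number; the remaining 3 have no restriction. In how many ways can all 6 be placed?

Let Aᵢ (for i ∈ {3, 4, 5}) be the placements that put truck i in its forbidden loading bay. Any j of these fix j positions, leaving (6−j)! ways to fill the rest, and there are C(3,j) ways to pick which j.
By inclusion–exclusion, the number of valid placements is Σ_{j=0}^{3} (−1)^j C(3,j)·(6−j)!.
Computing: 720 − 360 + 72 − 6 = 426.

426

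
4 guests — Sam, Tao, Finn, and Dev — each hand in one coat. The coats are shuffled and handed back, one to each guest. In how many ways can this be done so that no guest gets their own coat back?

9

Let Aᵢ be the assignments in which guest i gets their own coat. We want the size of the complement of A₁∪…∪A_4.
By inclusion–exclusion this is Σ_{j=0}^{4} (−1)^j C(4,j)·(4−j)!.
Computing: 24 − 24 + 12 − 4 + 1 = 9.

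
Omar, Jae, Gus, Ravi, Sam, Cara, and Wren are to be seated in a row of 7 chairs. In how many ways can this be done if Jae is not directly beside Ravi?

There are 7! = 5040 arrangements in all. If Jae and Ravi are adjacent, merging them into one block gives 2·(6)! = 1440 arrangements.
Complementary counting: 5040 − 1440 = 3600.

3600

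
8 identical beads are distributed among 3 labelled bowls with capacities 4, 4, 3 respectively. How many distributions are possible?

10

Ignoring the caps, the number of non-negative solutions to x_1+…+x_3 = 8 is C(10,2) = 45.
Subtract solutions that violate a single cap (substitute x_i' = x_i − (cap_i+1)): x_1 ≥ 5 gives C(5,2) = 10; x_2 ≥ 5 gives C(5,2) = 10; x_3 ≥ 4 gives C(6,2) = 15. Together 35.
No two caps can be exceeded simultaneously, so the pair terms are all 0.
By inclusion–exclusion the count is 45 − 35 + 0 = 10.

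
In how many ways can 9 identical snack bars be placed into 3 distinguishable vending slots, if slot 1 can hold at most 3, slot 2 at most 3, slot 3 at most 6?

10

Ignoring the caps, the number of non-negative solutions to x_1+…+x_3 = 9 is C(11,2) = 55.
Subtract solutions that violate a single cap (substitute x_i' = x_i − (cap_i+1)): x_1 ≥ 4 gives C(7,2) = 21; x_2 ≥ 4 gives C(7,2) = 21; x_3 ≥ 7 gives C(4,2) = 6. Together 48.
Add back pairs where two caps are both exceeded: 3 + 0 + 0 = 3.
By inclusion–exclusion the count is 55 − 48 + 3 = 10.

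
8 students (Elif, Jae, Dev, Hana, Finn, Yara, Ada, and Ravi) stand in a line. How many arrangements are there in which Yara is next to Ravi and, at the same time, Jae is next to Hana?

2880

Treat {Yara,Ravi} as one block (2 orders) and {Jae,Hana} as another (2 orders).
That leaves 6 units to arrange: 2 × 2 × 6! = 4 × 720 = 2880.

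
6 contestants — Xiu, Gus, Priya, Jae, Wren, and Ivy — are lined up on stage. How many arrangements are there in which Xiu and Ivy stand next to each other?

240

Glue Xiu and Ivy into one block (2 internal orders), leaving 5 units to arrange in a row.
That gives 2 × 5! = 2 × 120 = 240.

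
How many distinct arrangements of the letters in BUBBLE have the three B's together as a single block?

24

Treat the 3 copies of B as a single block. The multiset to arrange is then {BBB, E, L, U}, 4 items in all.
All 4 items are distinct, so there are (4)! = 24 arrangements.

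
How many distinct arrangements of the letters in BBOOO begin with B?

4

With the first slot taken by B, it remains to arrange the other 4 letters (BOOO).
Those 4 letters have O appearing 3 times, giving (4)!/(3!) = 4.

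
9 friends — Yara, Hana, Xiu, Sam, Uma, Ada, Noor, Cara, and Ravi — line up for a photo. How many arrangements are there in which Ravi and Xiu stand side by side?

80640

Glue Ravi and Xiu into one block (2 internal orders), leaving 8 units to arrange in a row.
So the count is 2·(8)! = 80640.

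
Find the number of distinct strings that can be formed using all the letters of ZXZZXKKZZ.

756

Letter multiplicities in ZXZZXKKZZ: K×2, X×2, Z×5.
Dividing 9! = 362880 by 5!·2!·2! = 480 for the repeated letters gives 756.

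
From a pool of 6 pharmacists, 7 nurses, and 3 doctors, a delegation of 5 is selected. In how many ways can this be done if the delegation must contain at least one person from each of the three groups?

Total 5-person selections from all 16: C(16,5) = 4368.
Subtract selections that omit an entire group: no pharmacists → C(10,5) = 252; no nurses → C(9,5) = 126; no doctors → C(13,5) = 1287.
Add back selections omitting two groups (i.e. drawn from a single group): C(6,5) + C(7,5) + C(3,5) = 27.
By inclusion–exclusion: 4368 − 1665 + 27 = 2730.

2730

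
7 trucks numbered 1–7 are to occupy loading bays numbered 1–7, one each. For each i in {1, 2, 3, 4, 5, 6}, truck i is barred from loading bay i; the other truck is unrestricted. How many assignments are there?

2119

Let Aᵢ (for 1 ≤ i ≤ 6) be the placements that put truck i in its forbidden loading bay. Any j of these fix j positions, leaving (7−j)! ways to fill the rest, and there are C(6,j) ways to pick which j.
By inclusion–exclusion, the number of valid placements is Σ_{j=0}^{6} (−1)^j C(6,j)·(7−j)!.
Computing: 5040 − 4320 + 1800 − 480 + 90 − 12 + 1 = 2119.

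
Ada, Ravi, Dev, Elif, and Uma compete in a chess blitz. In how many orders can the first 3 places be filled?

This is an ordered selection of 3 from 5: P(5,3).
That gives 5 × 4 × 3 = 60.

60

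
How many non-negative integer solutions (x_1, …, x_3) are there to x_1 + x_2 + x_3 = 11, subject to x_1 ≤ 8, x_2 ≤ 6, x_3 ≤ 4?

By stars and bars, unrestricted non-negative solutions to x_1+…+x_3 = 11 number C(11+2,2) = 78.
Subtract solutions that violate a single cap (substitute x_i' = x_i − (cap_i+1)): x_1 ≥ 9 gives C(4,2) = 6; x_2 ≥ 7 gives C(6,2) = 15; x_3 ≥ 5 gives C(8,2) = 28. Together 49.
No two caps can be exceeded simultaneously, so the pair terms are all 0.
By inclusion–exclusion the count is 78 − 49 + 0 = 29.

29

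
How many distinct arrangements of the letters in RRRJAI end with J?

20

With the last slot taken by J, it remains to arrange the other 5 letters (RRRAI).
Those 5 letters have R appearing 3 times, giving (5)!/(3!) = 20.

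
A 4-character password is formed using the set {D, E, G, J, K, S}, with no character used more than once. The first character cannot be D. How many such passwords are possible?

300

The first character has 6−1 = 5 choices (anything except D).
The remaining 3 characters are filled from the other 5 symbols without repetition: 5 × 4 × 3 = 60.
Total: 5 × 60 = 300.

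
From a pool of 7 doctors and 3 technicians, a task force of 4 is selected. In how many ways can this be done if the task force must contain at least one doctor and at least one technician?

Total 4-person selections from all 10: C(10,4) = 210.
Subtract selections that omit an entire group: no doctors → C(3,4) = 0; no technicians → C(7,4) = 35.
Both groups omitted at once is impossible, so 210 − 35 = 175.

175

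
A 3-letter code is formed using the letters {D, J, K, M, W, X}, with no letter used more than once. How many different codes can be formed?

This is a permutation of 3 out of 6: P(6,3) = 6!/3!.
6 × 5 × 4 = 120.

120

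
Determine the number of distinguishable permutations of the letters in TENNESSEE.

The 9 letters of TENNESSEE have repeats: E appearing 4 times, N appearing twice, and S appearing twice.
Dividing 9! = 362880 by 4!·2!·2! = 96 for the repeated letters gives 3780.

3780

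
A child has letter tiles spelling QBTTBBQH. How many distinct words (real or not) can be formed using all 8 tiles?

QBTTBBQH has 8 letters with B appearing 3 times, Q appearing twice, and T appearing twice.
The number of distinct arrangements is 8!/(3!·2!·2!) = 40320/24 = 1680.

1680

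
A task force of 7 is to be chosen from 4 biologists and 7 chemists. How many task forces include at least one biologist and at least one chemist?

With no constraint there are C(11,7) = 330 possible selections.
Subtract selections that omit an entire group: no biologists → C(7,7) = 1; no chemists → C(4,7) = 0.
Both groups omitted at once is impossible, so 330 − 1 = 329.

329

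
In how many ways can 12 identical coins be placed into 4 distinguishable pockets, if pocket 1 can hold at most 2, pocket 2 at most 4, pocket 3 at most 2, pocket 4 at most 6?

10

By stars and bars, unrestricted non-negative solutions to x_1+…+x_4 = 12 number C(12+3,3) = 455.
Subtract solutions that violate a single cap (substitute x_i' = x_i − (cap_i+1)): x_1 ≥ 3 gives C(12,3) = 220; x_2 ≥ 5 gives C(10,3) = 120; x_3 ≥ 3 gives C(12,3) = 220; x_4 ≥ 7 gives C(8,3) = 56. Together 616.
Add back pairs where two caps are both exceeded: 35 + 84 + 10 + 35 + 1 + 10 = 175.
Subtract triples: 4 + 0 + 0 + 0 = 4.
By inclusion–exclusion the count is 455 − 616 + 175 − 4 = 10.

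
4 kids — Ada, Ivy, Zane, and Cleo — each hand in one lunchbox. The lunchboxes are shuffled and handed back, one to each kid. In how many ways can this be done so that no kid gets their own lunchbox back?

Count assignments avoiding every fixed point. For any j of the 4 kids fixed to their own lunchbox, the other 4−j can be arranged in (4−j)! ways.
By inclusion–exclusion this is Σ_{j=0}^{4} (−1)^j C(4,j)·(4−j)!.
Computing: 24 − 24 + 12 − 4 + 1 = 9.

9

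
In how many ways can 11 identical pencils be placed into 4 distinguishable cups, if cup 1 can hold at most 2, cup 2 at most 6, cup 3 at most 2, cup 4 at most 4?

18

By stars and bars, unrestricted non-negative solutions to x_1+…+x_4 = 11 number C(11+3,3) = 364.
Subtract solutions that violate a single cap (substitute x_i' = x_i − (cap_i+1)): x_1 ≥ 3 gives C(11,3) = 165; x_2 ≥ 7 gives C(7,3) = 35; x_3 ≥ 3 gives C(11,3) = 165; x_4 ≥ 5 gives C(9,3) = 84. Together 449.
Add back pairs where two caps are both exceeded: 4 + 56 + 20 + 4 + 0 + 20 = 104.
Subtract triples: 0 + 0 + 1 + 0 = 1.
By inclusion–exclusion the count is 364 − 449 + 104 − 1 = 18.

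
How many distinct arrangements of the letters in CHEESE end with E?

60

With the last slot taken by E, it remains to arrange the other 5 letters (CHESE).
Those 5 letters have E appearing twice, giving (5)!/(2!) = 60.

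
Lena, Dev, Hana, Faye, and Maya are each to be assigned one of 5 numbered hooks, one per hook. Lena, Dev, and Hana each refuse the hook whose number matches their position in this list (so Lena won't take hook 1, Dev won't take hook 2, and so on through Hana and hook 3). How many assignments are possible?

Let Aᵢ (for i ∈ {1, 2, 3}) be the placements that put person i in their forbidden hook. Any j of these fix j positions, leaving (5−j)! ways to fill the rest, and there are C(3,j) ways to pick which j.
By inclusion–exclusion, the number of valid placements is Σ_{j=0}^{3} (−1)^j C(3,j)·(5−j)!.
Computing: 120 − 72 + 18 − 2 = 64.

64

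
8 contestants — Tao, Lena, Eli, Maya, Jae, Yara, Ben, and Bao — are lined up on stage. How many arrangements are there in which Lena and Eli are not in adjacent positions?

30240

There are 8! = 40320 arrangements in all. If Lena and Eli are adjacent, merging them into one block gives 2·(7)! = 10080 arrangements.
So 40320 − 10080 = 30240 arrangements keep them apart.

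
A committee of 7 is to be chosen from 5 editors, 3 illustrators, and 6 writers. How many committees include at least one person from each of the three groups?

Total 7-person selections from all 14: C(14,7) = 3432.
Selections missing a whole group: no editors → C(9,7) = 36; no illustrators → C(11,7) = 330; no writers → C(8,7) = 8.
Add back selections omitting two groups (i.e. drawn from a single group): C(5,7) + C(3,7) + C(6,7) = 0.
By inclusion–exclusion: 3432 − 374 + 0 = 3058.

3058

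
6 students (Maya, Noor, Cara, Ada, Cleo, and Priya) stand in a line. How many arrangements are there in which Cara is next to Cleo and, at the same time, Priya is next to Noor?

96

Treat {Cara,Cleo} as one block (2 orders) and {Priya,Noor} as another (2 orders).
That leaves 4 units to arrange: 2 × 2 × 4! = 4 × 24 = 96.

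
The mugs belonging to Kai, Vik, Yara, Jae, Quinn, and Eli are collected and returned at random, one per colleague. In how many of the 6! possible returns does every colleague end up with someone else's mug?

265

Let Aᵢ be the assignments in which colleague i gets their own mug. We want the size of the complement of A₁∪…∪A_6.
By inclusion–exclusion this is Σ_{j=0}^{6} (−1)^j C(6,j)·(6−j)!.
Computing: 720 − 720 + 360 − 120 + 30 − 6 + 1 = 265.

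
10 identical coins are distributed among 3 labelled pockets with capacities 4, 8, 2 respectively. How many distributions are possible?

12

Without the upper bounds there are C(12,2) = 66 ways to split 10 among 3 pockets.
Subtract solutions that violate a single cap (substitute x_i' = x_i − (cap_i+1)): x_1 ≥ 5 gives C(7,2) = 21; x_2 ≥ 9 gives C(3,2) = 3; x_3 ≥ 3 gives C(9,2) = 36. Together 60.
Add back pairs where two caps are both exceeded: 0 + 6 + 0 = 6.
By inclusion–exclusion the count is 66 − 60 + 6 = 12.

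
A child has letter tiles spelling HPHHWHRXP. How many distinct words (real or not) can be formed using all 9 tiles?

HPHHWHRXP has 9 letters with H appearing 4 times and P appearing twice.
So there are 9! / (4!·2!) = 7560 distinguishable arrangements.

7560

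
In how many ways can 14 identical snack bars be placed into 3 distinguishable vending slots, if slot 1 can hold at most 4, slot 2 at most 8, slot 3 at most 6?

15

Without the upper bounds there are C(16,2) = 120 ways to split 14 among 3 vending slots.
Subtract solutions that violate a single cap (substitute x_i' = x_i − (cap_i+1)): x_1 ≥ 5 gives C(11,2) = 55; x_2 ≥ 9 gives C(7,2) = 21; x_3 ≥ 7 gives C(9,2) = 36. Together 112.
Add back pairs where two caps are both exceeded: 1 + 6 + 0 = 7.
By inclusion–exclusion the count is 120 − 112 + 7 = 15.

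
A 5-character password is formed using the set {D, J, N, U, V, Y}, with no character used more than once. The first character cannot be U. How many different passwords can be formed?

600

The first character has 6−1 = 5 choices (anything except U).
The remaining 4 characters are filled from the other 5 symbols without repetition: 5 × 4 × 3 × 2 = 120.
Total: 5 × 120 = 600.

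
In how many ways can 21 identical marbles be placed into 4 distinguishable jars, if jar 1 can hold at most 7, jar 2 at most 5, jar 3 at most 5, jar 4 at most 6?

Without the upper bounds there are C(24,3) = 2024 ways to split 21 among 4 jars.
Subtract solutions that violate a single cap (substitute x_i' = x_i − (cap_i+1)): x_1 ≥ 8 gives C(16,3) = 560; x_2 ≥ 6 gives C(18,3) = 816; x_3 ≥ 6 gives C(18,3) = 816; x_4 ≥ 7 gives C(17,3) = 680. Together 2872.
Add back pairs where two caps are both exceeded: 120 + 120 + 84 + 220 + 165 + 165 = 874.
Subtract triples: 4 + 1 + 1 + 10 = 16.
By inclusion–exclusion the count is 2024 − 2872 + 874 − 16 = 10.

10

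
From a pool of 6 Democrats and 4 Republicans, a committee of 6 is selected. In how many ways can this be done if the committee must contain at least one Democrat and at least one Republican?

Total 6-person selections from all 10: C(10,6) = 210.
Selections missing a whole group: no Democrats → C(4,6) = 0; no Republicans → C(6,6) = 1.
Both groups omitted at once is impossible, so 210 − 1 = 209.

209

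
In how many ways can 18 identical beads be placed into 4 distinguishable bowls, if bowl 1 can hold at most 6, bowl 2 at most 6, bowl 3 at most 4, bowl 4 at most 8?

By stars and bars, unrestricted non-negative solutions to x_1+…+x_4 = 18 number C(18+3,3) = 1330.
Subtract solutions that violate a single cap (substitute x_i' = x_i − (cap_i+1)): x_1 ≥ 7 gives C(14,3) = 364; x_2 ≥ 7 gives C(14,3) = 364; x_3 ≥ 5 gives C(16,3) = 560; x_4 ≥ 9 gives C(12,3) = 220. Together 1508.
Add back pairs where two caps are both exceeded: 35 + 84 + 10 + 84 + 10 + 35 = 258.
By inclusion–exclusion the count is 1330 − 1508 + 258 = 80.

80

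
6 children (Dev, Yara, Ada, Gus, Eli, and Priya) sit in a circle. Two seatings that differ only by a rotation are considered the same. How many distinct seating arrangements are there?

Around a circle, 6 distinct people have 6!/6 = (5)! = 120 rotationally distinct seatings.

120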